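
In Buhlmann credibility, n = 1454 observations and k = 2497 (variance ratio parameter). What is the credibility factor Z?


Z = n / (n + k)
= 1454 / (1454 + 2497)
= 1454 / 3951
= 0.368


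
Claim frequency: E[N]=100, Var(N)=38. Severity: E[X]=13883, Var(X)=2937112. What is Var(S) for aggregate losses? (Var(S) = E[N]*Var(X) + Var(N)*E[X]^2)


Var(S) = E[N]*Var(X) + Var(N)*E[X]^2
= 100*2937112 + 38*13883^2
= 293711200 + 7324032182
= 7.6177e+09


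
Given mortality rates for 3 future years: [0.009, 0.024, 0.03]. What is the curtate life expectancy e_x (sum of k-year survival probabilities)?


e_x = sum_{k=1}^{n} k_p_x
k_p_x values:
  1_p_x = 0.991
  2_p_x = 0.967216
  3_p_x = 0.9382
e_x = 2.8964


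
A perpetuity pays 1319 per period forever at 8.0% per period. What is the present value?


PV = PMT / i
= 1319 / 0.08
= 16487.5


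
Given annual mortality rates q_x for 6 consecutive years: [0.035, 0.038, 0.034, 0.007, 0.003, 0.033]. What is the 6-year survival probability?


p_k = 1 - q_k for each year
Survival = product of (1 - q_k)
= 0.965 * 0.962 * 0.966 * 0.993 * 0.997 * 0.967
= 0.8585


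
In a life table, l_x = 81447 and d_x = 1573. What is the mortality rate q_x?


q_x = d_x / l_x
= 1573 / 81447
= 0.0193


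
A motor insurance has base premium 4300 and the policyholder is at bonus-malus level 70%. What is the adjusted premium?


adjusted = base * BM_level / 100
= 4300 * 70 / 100
= 4300 * 0.7
= 3010.0


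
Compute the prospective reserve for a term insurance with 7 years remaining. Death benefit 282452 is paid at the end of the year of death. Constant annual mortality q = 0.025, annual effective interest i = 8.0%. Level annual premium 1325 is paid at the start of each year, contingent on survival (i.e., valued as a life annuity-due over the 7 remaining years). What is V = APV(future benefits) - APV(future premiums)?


v = 1/(1+i) = 0.925926
APV(future benefits) per unit = sum_{k=0}^{6} k_p_x * q * v^(k+1) = 0.121732
APV(future benefits) = 282452 * 0.121732 = 34383.3763
Life annuity-due factor ä_{x:7} = sum_{k=0}^{6} k_p_x * v^k = 5.258812
APV(future premiums) = 1325 * 5.258812 = 6967.9254
V = 34383.3763 - 6967.9254
= 27415.4509


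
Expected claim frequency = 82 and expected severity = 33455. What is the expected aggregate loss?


E[S] = E[N] * E[X]
= 82 * 33455
= 2.7433e+06


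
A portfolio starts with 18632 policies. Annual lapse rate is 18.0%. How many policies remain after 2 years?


remaining = initial * (1 - lapse)^years
= 18632 * (1 - 0.18)^2
= 18632 * 0.6724
= 12528.1568


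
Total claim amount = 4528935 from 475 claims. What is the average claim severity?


severity = total / number
= 4528935 / 475
= 9534.6


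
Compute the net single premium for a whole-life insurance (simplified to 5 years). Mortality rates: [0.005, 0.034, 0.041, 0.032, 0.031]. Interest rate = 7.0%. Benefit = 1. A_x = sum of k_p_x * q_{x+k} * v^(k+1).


v = 0.934579
Year 0: k_p_x=1.0, q=0.005, term=0.004673
Year 1: k_p_x=0.995, q=0.034, term=0.029548
Year 2: k_p_x=0.96117, q=0.041, term=0.032169
Year 3: k_p_x=0.921762, q=0.032, term=0.022503
Year 4: k_p_x=0.892266, q=0.031, term=0.019721
A_x = 0.1086


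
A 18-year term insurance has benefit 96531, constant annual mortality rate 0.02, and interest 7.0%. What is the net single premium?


NSP = benefit * sum_{k=0}^{n-1} k_p_x * q * v^(k+1)
With constant q=0.02, v=0.934579
Sum = 0.176519
NSP = 96531 * 0.176519
= 17039.535


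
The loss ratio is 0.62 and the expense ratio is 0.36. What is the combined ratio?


Combined ratio = loss ratio + expense ratio
= 0.62 + 0.36
= 0.98


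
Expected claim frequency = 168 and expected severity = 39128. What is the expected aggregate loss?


E[S] = E[N] * E[X]
= 168 * 39128
= 6.5735e+06


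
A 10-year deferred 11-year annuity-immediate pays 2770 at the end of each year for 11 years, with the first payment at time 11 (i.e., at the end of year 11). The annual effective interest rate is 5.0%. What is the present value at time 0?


PV at time 10 of the 11-year annuity-immediate:
a_n = 2770 * (1-(1+0.05)^(-11))/0.05 = 23008.7674
Discount back 10 years to time 0:
PV = 23008.7674 * (1+0.05)^(-10)
= 23008.7674 * 0.613913
= 14125.3872


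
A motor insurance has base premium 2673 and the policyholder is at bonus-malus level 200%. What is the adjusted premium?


adjusted = base * BM_level / 100
= 2673 * 200 / 100
= 2673 * 2.0
= 5346.0


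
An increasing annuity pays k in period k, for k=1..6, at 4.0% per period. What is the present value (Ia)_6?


(Ia)_n = sum_{k=1}^{n} k * v^k, v = 1/(1+i)
v = 0.961538
Sum computed term by term:
(Ia)_6 = 17.7484


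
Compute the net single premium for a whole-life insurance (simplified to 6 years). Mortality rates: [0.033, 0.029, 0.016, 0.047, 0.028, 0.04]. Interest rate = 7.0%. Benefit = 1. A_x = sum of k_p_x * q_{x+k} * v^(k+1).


v = 0.934579
Year 0: k_p_x=1.0, q=0.033, term=0.030841
Year 1: k_p_x=0.967, q=0.029, term=0.024494
Year 2: k_p_x=0.938957, q=0.016, term=0.012263
Year 3: k_p_x=0.923934, q=0.047, term=0.033129
Year 4: k_p_x=0.880509, q=0.028, term=0.017578
Year 5: k_p_x=0.855855, q=0.04, term=0.022812
A_x = 0.1411


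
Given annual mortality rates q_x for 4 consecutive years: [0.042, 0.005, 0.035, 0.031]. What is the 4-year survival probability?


p_k = 1 - q_k for each year
Survival = product of (1 - q_k)
= 0.958 * 0.995 * 0.965 * 0.969
= 0.8913


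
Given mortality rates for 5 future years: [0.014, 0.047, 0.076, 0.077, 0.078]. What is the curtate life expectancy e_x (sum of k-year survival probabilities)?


e_x = sum_{k=1}^{n} k_p_x
k_p_x values:
  1_p_x = 0.986
  2_p_x = 0.939658
  3_p_x = 0.868244
  4_p_x = 0.801389
  5_p_x = 0.738881
e_x = 4.3342


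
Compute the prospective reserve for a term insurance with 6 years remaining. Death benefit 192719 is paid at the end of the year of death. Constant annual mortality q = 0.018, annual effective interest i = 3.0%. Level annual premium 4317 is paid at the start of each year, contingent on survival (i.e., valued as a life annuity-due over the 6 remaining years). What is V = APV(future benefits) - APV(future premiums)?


v = 1/(1+i) = 0.970874
APV(future benefits) per unit = sum_{k=0}^{5} k_p_x * q * v^(k+1) = 0.093371
APV(future benefits) = 192719 * 0.093371 = 17994.4316
Life annuity-due factor ä_{x:6} = sum_{k=0}^{5} k_p_x * v^k = 5.342916
APV(future premiums) = 4317 * 5.342916 = 23065.3669
V = 17994.4316 - 23065.3669
= -5070.9353


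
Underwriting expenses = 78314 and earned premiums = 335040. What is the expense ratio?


Expense ratio = expenses / premiums
= 78314 / 335040
= 0.2337


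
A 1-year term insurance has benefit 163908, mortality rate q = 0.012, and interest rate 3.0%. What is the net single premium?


NSP = benefit * q * v
v = 1/(1+i) = 0.970874
NSP = 163908 * 0.012 * 0.970874
= 1909.6078


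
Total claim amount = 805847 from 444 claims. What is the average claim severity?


severity = total / number
= 805847 / 444
= 1814.9707


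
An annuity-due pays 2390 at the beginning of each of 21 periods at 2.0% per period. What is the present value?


PV_due = PMT * (1-(1+i)^(-n))/i * (1+i)
PV_immediate = 40656.7899
PV_due = 40656.7899 * 1.02
= 41469.9257


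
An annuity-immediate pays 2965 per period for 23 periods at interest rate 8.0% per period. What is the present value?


PV = PMT * (1 - (1+i)^(-n)) / i
= 2965 * (1 - (1+0.08)^(-23)) / 0.08
= 2965 * (1 - 0.170315) / 0.08
= 2965 * 10.371059
= 30750.1898


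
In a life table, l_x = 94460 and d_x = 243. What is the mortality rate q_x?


q_x = d_x / l_x
= 243 / 94460
= 0.0026


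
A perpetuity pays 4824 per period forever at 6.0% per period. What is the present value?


PV = PMT / i
= 4824 / 0.06
= 80400.0


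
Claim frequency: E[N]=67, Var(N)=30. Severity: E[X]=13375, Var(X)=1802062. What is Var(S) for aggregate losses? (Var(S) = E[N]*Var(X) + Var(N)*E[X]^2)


Var(S) = E[N]*Var(X) + Var(N)*E[X]^2
= 67*1802062 + 30*13375^2
= 120738154 + 5366718750
= 5.4875e+09


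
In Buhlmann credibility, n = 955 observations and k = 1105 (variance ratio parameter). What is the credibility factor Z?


Z = n / (n + k)
= 955 / (955 + 1105)
= 955 / 2060
= 0.4636


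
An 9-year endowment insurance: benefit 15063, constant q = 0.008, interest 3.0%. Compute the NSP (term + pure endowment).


Term component = 910.2238
Pure endowment = 9_p_x * v^9 * benefit = 0.930262 * 0.766417 * 15063 = 10739.4367
NSP = 11649.6606


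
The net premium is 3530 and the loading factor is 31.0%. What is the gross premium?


Gross = net * (1 + loading)
= 3530 * (1 + 0.31)
= 3530 * 1.31
= 4624.3


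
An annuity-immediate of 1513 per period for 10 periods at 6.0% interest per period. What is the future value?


FV = PMT * ((1+i)^n - 1) / i
= 1513 * ((1.06)^10 - 1) / 0.06
= 1513 * (1.790848 - 1) / 0.06
= 19942.5427


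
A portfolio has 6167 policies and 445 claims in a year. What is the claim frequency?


frequency = claims / policies
= 445 / 6167
= 0.0722


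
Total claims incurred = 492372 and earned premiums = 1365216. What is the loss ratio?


Loss ratio = claims / premiums
= 492372 / 1365216
= 0.3607


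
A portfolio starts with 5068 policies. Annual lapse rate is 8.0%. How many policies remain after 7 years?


remaining = initial * (1 - lapse)^years
= 5068 * (1 - 0.08)^7
= 5068 * 0.557847
= 2827.1666


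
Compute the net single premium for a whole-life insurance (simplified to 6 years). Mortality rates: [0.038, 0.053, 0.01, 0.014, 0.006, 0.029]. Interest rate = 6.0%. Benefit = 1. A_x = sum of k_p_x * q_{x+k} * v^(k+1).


v = 0.943396
Year 0: k_p_x=1.0, q=0.038, term=0.035849
Year 1: k_p_x=0.962, q=0.053, term=0.045377
Year 2: k_p_x=0.911014, q=0.01, term=0.007649
Year 3: k_p_x=0.901904, q=0.014, term=0.010001
Year 4: k_p_x=0.889277, q=0.006, term=0.003987
Year 5: k_p_x=0.883942, q=0.029, term=0.018071
A_x = 0.1209


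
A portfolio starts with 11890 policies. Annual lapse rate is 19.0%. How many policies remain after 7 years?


remaining = initial * (1 - lapse)^years
= 11890 * (1 - 0.19)^7
= 11890 * 0.228768
= 2720.0506


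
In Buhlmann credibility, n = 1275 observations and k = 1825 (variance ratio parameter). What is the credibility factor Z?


Z = n / (n + k)
= 1275 / (1275 + 1825)
= 1275 / 3100
= 0.4113


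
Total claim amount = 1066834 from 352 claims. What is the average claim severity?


severity = total / number
= 1066834 / 352
= 3030.7784


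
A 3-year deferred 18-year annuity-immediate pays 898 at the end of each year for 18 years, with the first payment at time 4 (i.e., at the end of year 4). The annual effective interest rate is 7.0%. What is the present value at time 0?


PV at time 3 of the 18-year annuity-immediate:
a_n = 898 * (1-(1+0.07)^(-18))/0.07 = 9033.06
Discount back 3 years to time 0:
PV = 9033.06 * (1+0.07)^(-3)
= 9033.06 * 0.816298
= 7373.6677


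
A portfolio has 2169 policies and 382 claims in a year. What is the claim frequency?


frequency = claims / policies
= 382 / 2169
= 0.1761


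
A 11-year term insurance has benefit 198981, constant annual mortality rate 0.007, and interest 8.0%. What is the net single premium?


NSP = benefit * sum_{k=0}^{n-1} k_p_x * q * v^(k+1)
With constant q=0.007, v=0.925926
Sum = 0.048518
NSP = 198981 * 0.048518
= 9654.1568


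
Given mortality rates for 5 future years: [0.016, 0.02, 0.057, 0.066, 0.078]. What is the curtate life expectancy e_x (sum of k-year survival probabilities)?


e_x = sum_{k=1}^{n} k_p_x
k_p_x values:
  1_p_x = 0.984
  2_p_x = 0.96432
  3_p_x = 0.909354
  4_p_x = 0.849336
  5_p_x = 0.783088
e_x = 4.4901


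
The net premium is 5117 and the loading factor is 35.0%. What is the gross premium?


Gross = net * (1 + loading)
= 5117 * (1 + 0.35)
= 5117 * 1.35
= 6907.95


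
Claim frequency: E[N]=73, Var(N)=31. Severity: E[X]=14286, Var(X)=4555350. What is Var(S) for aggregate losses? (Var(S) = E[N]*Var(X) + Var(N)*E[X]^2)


Var(S) = E[N]*Var(X) + Var(N)*E[X]^2
= 73*4555350 + 31*14286^2
= 332540550 + 6326783676
= 6.6593e+09


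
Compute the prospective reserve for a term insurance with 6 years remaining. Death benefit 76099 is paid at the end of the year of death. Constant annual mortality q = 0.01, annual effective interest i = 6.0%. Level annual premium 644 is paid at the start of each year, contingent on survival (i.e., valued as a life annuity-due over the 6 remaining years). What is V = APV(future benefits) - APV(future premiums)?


v = 1/(1+i) = 0.943396
APV(future benefits) per unit = sum_{k=0}^{5} k_p_x * q * v^(k+1) = 0.048042
APV(future benefits) = 76099 * 0.048042 = 3655.9443
Life annuity-due factor ä_{x:6} = sum_{k=0}^{5} k_p_x * v^k = 5.092447
APV(future premiums) = 644 * 5.092447 = 3279.5356
V = 3655.9443 - 3279.5356
= 376.4087


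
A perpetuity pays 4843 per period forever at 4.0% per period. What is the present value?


PV = PMT / i
= 4843 / 0.04
= 121075.0


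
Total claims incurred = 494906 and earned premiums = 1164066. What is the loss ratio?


Loss ratio = claims / premiums
= 494906 / 1164066
= 0.4252


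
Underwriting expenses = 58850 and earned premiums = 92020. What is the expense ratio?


Expense ratio = expenses / premiums
= 58850 / 92020
= 0.6395


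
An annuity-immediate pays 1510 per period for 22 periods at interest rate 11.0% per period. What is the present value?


PV = PMT * (1 - (1+i)^(-n)) / i
= 1510 * (1 - (1+0.11)^(-22)) / 0.11
= 1510 * (1 - 0.100669) / 0.11
= 1510 * 8.175739
= 12345.366


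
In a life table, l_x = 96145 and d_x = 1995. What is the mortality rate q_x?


q_x = d_x / l_x
= 1995 / 96145
= 0.0207


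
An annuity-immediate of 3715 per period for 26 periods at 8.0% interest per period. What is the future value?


FV = PMT * ((1+i)^n - 1) / i
= 3715 * ((1.08)^26 - 1) / 0.08
= 3715 * (7.396353 - 1) / 0.08
= 297030.6523


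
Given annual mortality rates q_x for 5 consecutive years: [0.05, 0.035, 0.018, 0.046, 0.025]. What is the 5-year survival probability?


p_k = 1 - q_k for each year
Survival = product of (1 - q_k)
= 0.95 * 0.965 * 0.982 * 0.954 * 0.975
= 0.8374


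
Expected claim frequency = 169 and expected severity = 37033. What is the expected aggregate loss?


E[S] = E[N] * E[X]
= 169 * 37033
= 6.2586e+06


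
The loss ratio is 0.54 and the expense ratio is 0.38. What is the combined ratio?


Combined ratio = loss ratio + expense ratio
= 0.54 + 0.38
= 0.92


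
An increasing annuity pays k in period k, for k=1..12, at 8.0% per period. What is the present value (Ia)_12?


(Ia)_n = sum_{k=1}^{n} k * v^k, v = 1/(1+i)
v = 0.925926
Sum computed term by term:
(Ia)_12 = 42.17


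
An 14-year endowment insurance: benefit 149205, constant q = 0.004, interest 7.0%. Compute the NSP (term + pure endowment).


Term component = 5108.0114
Pure endowment = 14_p_x * v^14 * benefit = 0.945433 * 0.387817 * 149205 = 54706.7893
NSP = 59814.8007


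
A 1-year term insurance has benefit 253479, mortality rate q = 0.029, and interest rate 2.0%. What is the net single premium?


NSP = benefit * q * v
v = 1/(1+i) = 0.980392
NSP = 253479 * 0.029 * 0.980392
= 7206.7559


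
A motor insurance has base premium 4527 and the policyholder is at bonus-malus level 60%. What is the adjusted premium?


adjusted = base * BM_level / 100
= 4527 * 60 / 100
= 4527 * 0.6
= 2716.2


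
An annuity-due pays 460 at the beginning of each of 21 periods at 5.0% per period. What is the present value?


PV_due = PMT * (1-(1+i)^(-n))/i * (1+i)
PV_immediate = 5897.7302
PV_due = 5897.7302 * 1.05
= 6192.6168


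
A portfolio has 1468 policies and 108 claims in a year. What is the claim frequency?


frequency = claims / policies
= 108 / 1468
= 0.0736


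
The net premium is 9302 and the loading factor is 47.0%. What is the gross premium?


Gross = net * (1 + loading)
= 9302 * (1 + 0.47)
= 9302 * 1.47
= 13673.94


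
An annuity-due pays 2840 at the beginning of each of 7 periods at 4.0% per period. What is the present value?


PV_due = PMT * (1-(1+i)^(-n))/i * (1+i)
PV_immediate = 17045.8353
PV_due = 17045.8353 * 1.04
= 17727.6687


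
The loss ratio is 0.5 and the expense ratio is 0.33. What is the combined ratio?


Combined ratio = loss ratio + expense ratio
= 0.5 + 0.33
= 0.83


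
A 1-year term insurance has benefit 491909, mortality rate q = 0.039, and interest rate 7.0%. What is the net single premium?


NSP = benefit * q * v
v = 1/(1+i) = 0.934579
NSP = 491909 * 0.039 * 0.934579
= 17929.3935


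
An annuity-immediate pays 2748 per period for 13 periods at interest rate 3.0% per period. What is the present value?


PV = PMT * (1 - (1+i)^(-n)) / i
= 2748 * (1 - (1+0.03)^(-13)) / 0.03
= 2748 * (1 - 0.680951) / 0.03
= 2748 * 10.634955
= 29224.8573


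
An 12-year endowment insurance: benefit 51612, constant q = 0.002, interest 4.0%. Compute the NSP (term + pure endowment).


Term component = 959.0726
Pure endowment = 12_p_x * v^12 * benefit = 0.976262 * 0.624597 * 51612 = 31471.4761
NSP = 32430.5486


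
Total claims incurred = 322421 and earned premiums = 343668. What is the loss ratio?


Loss ratio = claims / premiums
= 322421 / 343668
= 0.9382


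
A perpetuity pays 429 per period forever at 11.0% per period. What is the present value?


PV = PMT / i
= 429 / 0.11
= 3900.0


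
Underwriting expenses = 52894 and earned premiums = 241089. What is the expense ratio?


Expense ratio = expenses / premiums
= 52894 / 241089
= 0.2194


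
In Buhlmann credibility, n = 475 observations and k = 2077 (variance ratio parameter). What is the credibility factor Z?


Z = n / (n + k)
= 475 / (475 + 2077)
= 475 / 2552
= 0.1861


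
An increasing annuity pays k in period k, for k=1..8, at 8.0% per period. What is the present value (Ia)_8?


(Ia)_n = sum_{k=1}^{n} k * v^k, v = 1/(1+i)
v = 0.925926
Sum computed term by term:
(Ia)_8 = 23.5527


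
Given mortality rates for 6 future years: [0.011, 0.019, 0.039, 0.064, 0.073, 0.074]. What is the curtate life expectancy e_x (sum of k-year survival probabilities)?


e_x = sum_{k=1}^{n} k_p_x
k_p_x values:
  1_p_x = 0.989
  2_p_x = 0.970209
  3_p_x = 0.932371
  4_p_x = 0.872699
  5_p_x = 0.808992
  6_p_x = 0.749127
e_x = 5.3224


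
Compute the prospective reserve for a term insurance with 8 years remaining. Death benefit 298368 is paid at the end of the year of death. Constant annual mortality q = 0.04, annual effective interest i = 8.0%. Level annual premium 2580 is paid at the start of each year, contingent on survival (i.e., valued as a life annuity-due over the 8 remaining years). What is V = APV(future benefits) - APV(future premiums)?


v = 1/(1+i) = 0.925926
APV(future benefits) per unit = sum_{k=0}^{7} k_p_x * q * v^(k+1) = 0.203419
APV(future benefits) = 298368 * 0.203419 = 60693.5866
Life annuity-due factor ä_{x:8} = sum_{k=0}^{7} k_p_x * v^k = 5.492301
APV(future premiums) = 2580 * 5.492301 = 14170.1364
V = 60693.5866 - 14170.1364
= 46523.4503


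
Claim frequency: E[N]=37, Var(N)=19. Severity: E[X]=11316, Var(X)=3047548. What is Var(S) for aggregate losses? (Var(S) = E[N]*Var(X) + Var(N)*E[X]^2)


Var(S) = E[N]*Var(X) + Var(N)*E[X]^2
= 37*3047548 + 19*11316^2
= 112759276 + 2432985264
= 2.5457e+09


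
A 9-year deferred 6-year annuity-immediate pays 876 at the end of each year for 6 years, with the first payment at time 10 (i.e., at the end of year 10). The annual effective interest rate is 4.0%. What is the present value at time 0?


PV at time 9 of the 6-year annuity-immediate:
a_n = 876 * (1-(1+0.04)^(-6))/0.04 = 4592.1119
Discount back 9 years to time 0:
PV = 4592.1119 * (1+0.04)^(-9)
= 4592.1119 * 0.702587
= 3226.3569


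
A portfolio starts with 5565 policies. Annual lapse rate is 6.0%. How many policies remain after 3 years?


remaining = initial * (1 - lapse)^years
= 5565 * (1 - 0.06)^3
= 5565 * 0.830584
= 4622.2


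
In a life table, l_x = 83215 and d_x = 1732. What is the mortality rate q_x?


q_x = d_x / l_x
= 1732 / 83215
= 0.0208


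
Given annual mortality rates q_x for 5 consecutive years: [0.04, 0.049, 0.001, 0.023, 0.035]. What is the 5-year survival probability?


p_k = 1 - q_k for each year
Survival = product of (1 - q_k)
= 0.96 * 0.951 * 0.999 * 0.977 * 0.965
= 0.8599


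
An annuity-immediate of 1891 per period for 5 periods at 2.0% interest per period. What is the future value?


FV = PMT * ((1+i)^n - 1) / i
= 1891 * ((1.02)^5 - 1) / 0.02
= 1891 * (1.104081 - 1) / 0.02
= 9840.8399


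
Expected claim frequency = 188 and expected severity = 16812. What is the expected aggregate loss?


E[S] = E[N] * E[X]
= 188 * 16812
= 3.1607e+06


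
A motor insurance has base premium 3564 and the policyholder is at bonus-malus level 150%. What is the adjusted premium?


adjusted = base * BM_level / 100
= 3564 * 150 / 100
= 3564 * 1.5
= 5346.0


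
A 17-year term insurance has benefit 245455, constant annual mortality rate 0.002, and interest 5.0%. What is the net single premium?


NSP = benefit * sum_{k=0}^{n-1} k_p_x * q * v^(k+1)
With constant q=0.002, v=0.952381
Sum = 0.022242
NSP = 245455 * 0.022242
= 5459.5084


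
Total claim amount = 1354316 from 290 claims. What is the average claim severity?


severity = total / number
= 1354316 / 290
= 4670.0552


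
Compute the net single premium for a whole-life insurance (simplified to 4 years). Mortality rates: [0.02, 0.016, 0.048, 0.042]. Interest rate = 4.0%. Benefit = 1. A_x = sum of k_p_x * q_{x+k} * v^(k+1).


v = 0.961538
Year 0: k_p_x=1.0, q=0.02, term=0.019231
Year 1: k_p_x=0.98, q=0.016, term=0.014497
Year 2: k_p_x=0.96432, q=0.048, term=0.041149
Year 3: k_p_x=0.918033, q=0.042, term=0.032959
A_x = 0.1078


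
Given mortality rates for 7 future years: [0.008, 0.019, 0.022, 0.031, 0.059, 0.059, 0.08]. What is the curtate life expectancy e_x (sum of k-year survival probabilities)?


e_x = sum_{k=1}^{n} k_p_x
k_p_x values:
  1_p_x = 0.992
  2_p_x = 0.973152
  3_p_x = 0.951743
  4_p_x = 0.922239
  5_p_x = 0.867827
  6_p_x = 0.816625
  7_p_x = 0.751295
e_x = 6.2749


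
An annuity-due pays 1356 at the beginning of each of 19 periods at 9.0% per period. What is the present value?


PV_due = PMT * (1-(1+i)^(-n))/i * (1+i)
PV_immediate = 12136.3556
PV_due = 12136.3556 * 1.09
= 13228.6276


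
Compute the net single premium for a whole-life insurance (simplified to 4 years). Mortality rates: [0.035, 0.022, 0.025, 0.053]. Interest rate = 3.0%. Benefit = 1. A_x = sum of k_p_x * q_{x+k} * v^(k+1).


v = 0.970874
Year 0: k_p_x=1.0, q=0.035, term=0.033981
Year 1: k_p_x=0.965, q=0.022, term=0.020011
Year 2: k_p_x=0.94377, q=0.025, term=0.021592
Year 3: k_p_x=0.920176, q=0.053, term=0.043331
A_x = 0.1189


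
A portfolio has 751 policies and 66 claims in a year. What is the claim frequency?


frequency = claims / policies
= 66 / 751
= 0.0879


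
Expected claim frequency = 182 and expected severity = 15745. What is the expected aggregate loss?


E[S] = E[N] * E[X]
= 182 * 15745
= 2.8656e+06


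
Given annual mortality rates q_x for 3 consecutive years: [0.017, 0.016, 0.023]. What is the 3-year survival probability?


p_k = 1 - q_k for each year
Survival = product of (1 - q_k)
= 0.983 * 0.984 * 0.977
= 0.945


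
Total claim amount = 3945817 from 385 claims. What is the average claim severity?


severity = total / number
= 3945817 / 385
= 10248.8753


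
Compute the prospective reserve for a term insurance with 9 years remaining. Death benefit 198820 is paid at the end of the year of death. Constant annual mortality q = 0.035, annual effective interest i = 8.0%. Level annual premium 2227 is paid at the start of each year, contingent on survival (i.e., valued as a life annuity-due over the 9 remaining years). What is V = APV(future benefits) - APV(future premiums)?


v = 1/(1+i) = 0.925926
APV(future benefits) per unit = sum_{k=0}^{8} k_p_x * q * v^(k+1) = 0.193863
APV(future benefits) = 198820 * 0.193863 = 38543.8625
Life annuity-due factor ä_{x:9} = sum_{k=0}^{8} k_p_x * v^k = 5.982062
APV(future premiums) = 2227 * 5.982062 = 13322.051
V = 38543.8625 - 13322.051
= 25221.8115


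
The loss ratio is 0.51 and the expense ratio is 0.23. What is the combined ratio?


Combined ratio = loss ratio + expense ratio
= 0.51 + 0.23
= 0.74


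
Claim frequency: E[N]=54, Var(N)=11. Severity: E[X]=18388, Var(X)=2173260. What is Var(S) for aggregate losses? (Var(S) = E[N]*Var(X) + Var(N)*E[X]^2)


Var(S) = E[N]*Var(X) + Var(N)*E[X]^2
= 54*2173260 + 11*18388^2
= 117356040 + 3719303984
= 3.8367e+09


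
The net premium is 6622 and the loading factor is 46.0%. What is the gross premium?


Gross = net * (1 + loading)
= 6622 * (1 + 0.46)
= 6622 * 1.46
= 9668.12


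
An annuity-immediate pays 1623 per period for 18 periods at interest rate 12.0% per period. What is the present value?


PV = PMT * (1 - (1+i)^(-n)) / i
= 1623 * (1 - (1+0.12)^(-18)) / 0.12
= 1623 * (1 - 0.13004) / 0.12
= 1623 * 7.24967
= 11766.2145


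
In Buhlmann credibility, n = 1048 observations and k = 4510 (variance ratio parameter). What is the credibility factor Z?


Z = n / (n + k)
= 1048 / (1048 + 4510)
= 1048 / 5558
= 0.1886


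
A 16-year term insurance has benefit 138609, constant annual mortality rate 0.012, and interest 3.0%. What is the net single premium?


NSP = benefit * sum_{k=0}^{n-1} k_p_x * q * v^(k+1)
With constant q=0.012, v=0.970874
Sum = 0.138941
NSP = 138609 * 0.138941
= 19258.4517


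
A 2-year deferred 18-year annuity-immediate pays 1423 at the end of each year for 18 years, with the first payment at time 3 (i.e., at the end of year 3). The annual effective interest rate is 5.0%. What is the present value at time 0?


PV at time 2 of the 18-year annuity-immediate:
a_n = 1423 * (1-(1+0.05)^(-18))/0.05 = 16634.2822
Discount back 2 years to time 0:
PV = 16634.2822 * (1+0.05)^(-2)
= 16634.2822 * 0.907029
= 15087.7843


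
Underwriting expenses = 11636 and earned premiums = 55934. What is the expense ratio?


Expense ratio = expenses / premiums
= 11636 / 55934
= 0.208


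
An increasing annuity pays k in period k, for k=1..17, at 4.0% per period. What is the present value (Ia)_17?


(Ia)_n = sum_{k=1}^{n} k * v^k, v = 1/(1+i)
v = 0.961538
Sum computed term by term:
(Ia)_17 = 98.1238


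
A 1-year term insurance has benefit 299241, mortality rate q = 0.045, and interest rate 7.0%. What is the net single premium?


NSP = benefit * q * v
v = 1/(1+i) = 0.934579
NSP = 299241 * 0.045 * 0.934579
= 12584.9019


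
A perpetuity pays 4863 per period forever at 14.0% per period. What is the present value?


PV = PMT / i
= 4863 / 0.14
= 34735.7143


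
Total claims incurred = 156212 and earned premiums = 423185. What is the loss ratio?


Loss ratio = claims / premiums
= 156212 / 423185
= 0.3691


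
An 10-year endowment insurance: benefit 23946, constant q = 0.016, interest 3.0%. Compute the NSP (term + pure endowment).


Term component = 3054.6337
Pure endowment = 10_p_x * v^10 * benefit = 0.851042 * 0.744094 * 23946 = 15163.9281
NSP = 18218.5618


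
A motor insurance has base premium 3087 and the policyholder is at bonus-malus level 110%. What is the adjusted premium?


adjusted = base * BM_level / 100
= 3087 * 110 / 100
= 3087 * 1.1
= 3395.7


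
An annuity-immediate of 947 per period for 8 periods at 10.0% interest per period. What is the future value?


FV = PMT * ((1+i)^n - 1) / i
= 947 * ((1.1)^8 - 1) / 0.1
= 947 * (2.143589 - 1) / 0.1
= 10829.786


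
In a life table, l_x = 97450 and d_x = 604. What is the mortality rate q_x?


q_x = d_x / l_x
= 604 / 97450
= 0.0062


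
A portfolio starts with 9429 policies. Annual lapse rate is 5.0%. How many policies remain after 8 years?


remaining = initial * (1 - lapse)^years
= 9429 * (1 - 0.05)^8
= 9429 * 0.66342
= 6255.3912


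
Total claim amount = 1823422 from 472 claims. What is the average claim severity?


severity = total / number
= 1823422 / 472
= 3863.1822


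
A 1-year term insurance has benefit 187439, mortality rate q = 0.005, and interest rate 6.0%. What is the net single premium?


NSP = benefit * q * v
v = 1/(1+i) = 0.943396
NSP = 187439 * 0.005 * 0.943396
= 884.1462


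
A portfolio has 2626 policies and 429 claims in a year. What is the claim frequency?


frequency = claims / policies
= 429 / 2626
= 0.1634


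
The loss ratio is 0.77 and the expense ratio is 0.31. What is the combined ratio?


Combined ratio = loss ratio + expense ratio
= 0.77 + 0.31
= 1.08


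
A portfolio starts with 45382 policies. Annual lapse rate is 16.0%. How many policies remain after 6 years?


remaining = initial * (1 - lapse)^years
= 45382 * (1 - 0.16)^6
= 45382 * 0.351298
= 15942.6073


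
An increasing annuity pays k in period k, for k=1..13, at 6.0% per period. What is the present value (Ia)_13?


(Ia)_n = sum_{k=1}^{n} k * v^k, v = 1/(1+i)
v = 0.943396
Sum computed term by term:
(Ia)_13 = 54.8156


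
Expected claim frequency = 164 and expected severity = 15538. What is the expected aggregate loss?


E[S] = E[N] * E[X]
= 164 * 15538
= 2.5482e+06


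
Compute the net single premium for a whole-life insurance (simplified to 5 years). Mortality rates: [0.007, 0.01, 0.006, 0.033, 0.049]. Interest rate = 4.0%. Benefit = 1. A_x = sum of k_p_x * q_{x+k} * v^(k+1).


v = 0.961538
Year 0: k_p_x=1.0, q=0.007, term=0.006731
Year 1: k_p_x=0.993, q=0.01, term=0.009181
Year 2: k_p_x=0.98307, q=0.006, term=0.005244
Year 3: k_p_x=0.977172, q=0.033, term=0.027565
Year 4: k_p_x=0.944925, q=0.049, term=0.038056
A_x = 0.0868


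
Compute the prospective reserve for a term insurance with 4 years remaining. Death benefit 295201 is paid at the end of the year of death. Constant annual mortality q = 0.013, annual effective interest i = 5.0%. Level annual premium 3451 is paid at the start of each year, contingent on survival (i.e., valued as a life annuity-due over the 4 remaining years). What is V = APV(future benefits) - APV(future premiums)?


v = 1/(1+i) = 0.952381
APV(future benefits) per unit = sum_{k=0}^{3} k_p_x * q * v^(k+1) = 0.045242
APV(future benefits) = 295201 * 0.045242 = 13355.5657
Life annuity-due factor ä_{x:4} = sum_{k=0}^{3} k_p_x * v^k = 3.654184
APV(future premiums) = 3451 * 3.654184 = 12610.589
V = 13355.5657 - 12610.589
= 744.9768


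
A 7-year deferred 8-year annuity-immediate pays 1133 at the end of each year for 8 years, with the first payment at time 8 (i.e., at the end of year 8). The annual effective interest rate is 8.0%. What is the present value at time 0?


PV at time 7 of the 8-year annuity-immediate:
a_n = 1133 * (1-(1+0.08)^(-8))/0.08 = 6510.9419
Discount back 7 years to time 0:
PV = 6510.9419 * (1+0.08)^(-7)
= 6510.9419 * 0.58349
= 3799.0721


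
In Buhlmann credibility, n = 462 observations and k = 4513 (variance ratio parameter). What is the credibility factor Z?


Z = n / (n + k)
= 462 / (462 + 4513)
= 462 / 4975
= 0.0929


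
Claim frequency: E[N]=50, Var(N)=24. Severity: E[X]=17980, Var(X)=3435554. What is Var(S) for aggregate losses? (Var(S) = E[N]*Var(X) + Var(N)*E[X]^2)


Var(S) = E[N]*Var(X) + Var(N)*E[X]^2
= 50*3435554 + 24*17980^2
= 171777700 + 7758729600
= 7.9305e+09


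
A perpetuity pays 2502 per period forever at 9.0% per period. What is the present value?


PV = PMT / i
= 2502 / 0.09
= 27800.0


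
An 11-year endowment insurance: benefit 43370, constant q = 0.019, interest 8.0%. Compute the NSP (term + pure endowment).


Term component = 5432.8182
Pure endowment = 11_p_x * v^11 * benefit = 0.809765 * 0.428883 * 43370 = 15062.1578
NSP = 20494.976


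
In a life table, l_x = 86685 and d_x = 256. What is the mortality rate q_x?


q_x = d_x / l_x
= 256 / 86685
= 0.003


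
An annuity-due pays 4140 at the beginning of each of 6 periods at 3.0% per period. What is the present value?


PV_due = PMT * (1-(1+i)^(-n))/i * (1+i)
PV_immediate = 22427.1726
PV_due = 22427.1726 * 1.03
= 23099.9878


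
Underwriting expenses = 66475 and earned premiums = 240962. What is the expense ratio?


Expense ratio = expenses / premiums
= 66475 / 240962
= 0.2759


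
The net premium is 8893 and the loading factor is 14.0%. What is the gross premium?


Gross = net * (1 + loading)
= 8893 * (1 + 0.14)
= 8893 * 1.14
= 10138.02


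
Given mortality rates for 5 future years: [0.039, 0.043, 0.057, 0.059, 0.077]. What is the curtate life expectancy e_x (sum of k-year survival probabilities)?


e_x = sum_{k=1}^{n} k_p_x
k_p_x values:
  1_p_x = 0.961
  2_p_x = 0.919677
  3_p_x = 0.867255
  4_p_x = 0.816087
  5_p_x = 0.753249
e_x = 4.3173


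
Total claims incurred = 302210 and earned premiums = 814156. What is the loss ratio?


Loss ratio = claims / premiums
= 302210 / 814156
= 0.3712


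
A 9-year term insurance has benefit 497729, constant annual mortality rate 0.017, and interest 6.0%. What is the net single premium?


NSP = benefit * sum_{k=0}^{n-1} k_p_x * q * v^(k+1)
With constant q=0.017, v=0.943396
Sum = 0.108787
NSP = 497729 * 0.108787
= 54146.5458


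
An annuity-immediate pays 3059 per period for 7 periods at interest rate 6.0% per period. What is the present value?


PV = PMT * (1 - (1+i)^(-n)) / i
= 3059 * (1 - (1+0.06)^(-7)) / 0.06
= 3059 * (1 - 0.665057) / 0.06
= 3059 * 5.582381
= 17076.5048


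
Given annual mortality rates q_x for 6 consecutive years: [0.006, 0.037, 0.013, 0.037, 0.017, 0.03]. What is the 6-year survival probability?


p_k = 1 - q_k for each year
Survival = product of (1 - q_k)
= 0.994 * 0.963 * 0.987 * 0.963 * 0.983 * 0.97
= 0.8675


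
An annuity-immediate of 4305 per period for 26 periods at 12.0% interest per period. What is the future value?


FV = PMT * ((1+i)^n - 1) / i
= 4305 * ((1.12)^26 - 1) / 0.12
= 4305 * (19.040072 - 1) / 0.12
= 647187.5879


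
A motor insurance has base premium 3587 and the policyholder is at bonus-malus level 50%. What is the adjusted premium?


adjusted = base * BM_level / 100
= 3587 * 50 / 100
= 3587 * 0.5
= 1793.5


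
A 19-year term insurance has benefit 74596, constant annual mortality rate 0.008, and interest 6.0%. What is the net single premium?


NSP = benefit * sum_{k=0}^{n-1} k_p_x * q * v^(k+1)
With constant q=0.008, v=0.943396
Sum = 0.084267
NSP = 74596 * 0.084267
= 6285.9564


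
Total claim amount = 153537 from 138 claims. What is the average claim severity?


severity = total / number
= 153537 / 138
= 1112.587


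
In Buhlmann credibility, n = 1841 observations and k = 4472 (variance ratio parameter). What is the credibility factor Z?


Z = n / (n + k)
= 1841 / (1841 + 4472)
= 1841 / 6313
= 0.2916


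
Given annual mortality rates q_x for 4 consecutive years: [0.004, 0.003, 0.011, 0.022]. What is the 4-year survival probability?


p_k = 1 - q_k for each year
Survival = product of (1 - q_k)
= 0.996 * 0.997 * 0.989 * 0.978
= 0.9605


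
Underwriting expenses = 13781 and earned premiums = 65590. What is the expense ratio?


Expense ratio = expenses / premiums
= 13781 / 65590
= 0.2101


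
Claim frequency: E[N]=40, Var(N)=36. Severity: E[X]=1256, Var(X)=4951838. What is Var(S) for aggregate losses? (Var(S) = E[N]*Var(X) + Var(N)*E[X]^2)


Var(S) = E[N]*Var(X) + Var(N)*E[X]^2
= 40*4951838 + 36*1256^2
= 198073520 + 56791296
= 2.5486e+08


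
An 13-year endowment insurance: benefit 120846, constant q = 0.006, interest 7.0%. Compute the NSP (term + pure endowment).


Term component = 5879.4392
Pure endowment = 13_p_x * v^13 * benefit = 0.924747 * 0.414964 * 120846 = 46373.1041
NSP = 52252.5432


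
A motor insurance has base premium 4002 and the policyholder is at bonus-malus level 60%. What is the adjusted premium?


adjusted = base * BM_level / 100
= 4002 * 60 / 100
= 4002 * 0.6
= 2401.2


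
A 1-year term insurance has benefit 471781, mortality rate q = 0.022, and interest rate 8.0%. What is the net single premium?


NSP = benefit * q * v
v = 1/(1+i) = 0.925926
NSP = 471781 * 0.022 * 0.925926
= 9610.3537


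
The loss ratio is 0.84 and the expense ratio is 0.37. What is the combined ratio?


Combined ratio = loss ratio + expense ratio
= 0.84 + 0.37
= 1.21


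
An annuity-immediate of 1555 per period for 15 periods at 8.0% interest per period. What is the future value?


FV = PMT * ((1+i)^n - 1) / i
= 1555 * ((1.08)^15 - 1) / 0.08
= 1555 * (3.172169 - 1) / 0.08
= 42221.5372


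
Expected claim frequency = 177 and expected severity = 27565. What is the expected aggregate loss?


E[S] = E[N] * E[X]
= 177 * 27565
= 4.8790e+06


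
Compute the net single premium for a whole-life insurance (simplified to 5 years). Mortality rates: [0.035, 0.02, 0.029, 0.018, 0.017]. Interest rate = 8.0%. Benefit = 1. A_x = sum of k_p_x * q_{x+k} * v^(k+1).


v = 0.925926
Year 0: k_p_x=1.0, q=0.035, term=0.032407
Year 1: k_p_x=0.965, q=0.02, term=0.016547
Year 2: k_p_x=0.9457, q=0.029, term=0.021771
Year 3: k_p_x=0.918275, q=0.018, term=0.012149
Year 4: k_p_x=0.901746, q=0.017, term=0.010433
A_x = 0.0933


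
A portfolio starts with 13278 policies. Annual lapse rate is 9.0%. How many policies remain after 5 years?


remaining = initial * (1 - lapse)^years
= 13278 * (1 - 0.09)^5
= 13278 * 0.624032
= 8285.8988


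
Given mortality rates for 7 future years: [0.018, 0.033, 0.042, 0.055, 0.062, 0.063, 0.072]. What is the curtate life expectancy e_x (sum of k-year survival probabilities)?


e_x = sum_{k=1}^{n} k_p_x
k_p_x values:
  1_p_x = 0.982
  2_p_x = 0.949594
  3_p_x = 0.909711
  4_p_x = 0.859677
  5_p_x = 0.806377
  6_p_x = 0.755575
  7_p_x = 0.701174
e_x = 5.9641


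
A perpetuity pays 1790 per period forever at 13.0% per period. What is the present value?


PV = PMT / i
= 1790 / 0.13
= 13769.2308


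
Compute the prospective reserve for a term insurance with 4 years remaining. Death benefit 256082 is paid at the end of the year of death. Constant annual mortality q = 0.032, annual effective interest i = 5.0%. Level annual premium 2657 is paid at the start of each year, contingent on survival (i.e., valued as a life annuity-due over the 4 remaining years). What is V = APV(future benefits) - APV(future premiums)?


v = 1/(1+i) = 0.952381
APV(future benefits) per unit = sum_{k=0}^{3} k_p_x * q * v^(k+1) = 0.108353
APV(future benefits) = 256082 * 0.108353 = 27747.3695
Life annuity-due factor ä_{x:4} = sum_{k=0}^{3} k_p_x * v^k = 3.555348
APV(future premiums) = 2657 * 3.555348 = 9446.559
V = 27747.3695 - 9446.559
= 18300.8105


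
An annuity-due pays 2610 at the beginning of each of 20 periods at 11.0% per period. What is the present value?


PV_due = PMT * (1-(1+i)^(-n))/i * (1+i)
PV_immediate = 20784.2864
PV_due = 20784.2864 * 1.11
= 23070.5579


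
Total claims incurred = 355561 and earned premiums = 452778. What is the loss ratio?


Loss ratio = claims / premiums
= 355561 / 452778
= 0.7853


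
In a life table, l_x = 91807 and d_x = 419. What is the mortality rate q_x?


q_x = d_x / l_x
= 419 / 91807
= 0.0046


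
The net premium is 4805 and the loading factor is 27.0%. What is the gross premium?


Gross = net * (1 + loading)
= 4805 * (1 + 0.27)
= 4805 * 1.27
= 6102.35


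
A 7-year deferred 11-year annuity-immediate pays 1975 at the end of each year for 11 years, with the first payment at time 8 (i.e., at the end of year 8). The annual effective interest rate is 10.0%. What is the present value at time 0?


PV at time 7 of the 11-year annuity-immediate:
a_n = 1975 * (1-(1+0.1)^(-11))/0.1 = 12827.7455
Discount back 7 years to time 0:
PV = 12827.7455 * (1+0.1)^(-7)
= 12827.7455 * 0.513158
= 6582.6617
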